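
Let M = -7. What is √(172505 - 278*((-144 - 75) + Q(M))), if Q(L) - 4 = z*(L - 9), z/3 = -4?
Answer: 7*√3651 ≈ 422.96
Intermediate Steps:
z = -12 (z = 3*(-4) = -12)
Q(L) = 112 - 12*L (Q(L) = 4 - 12*(L - 9) = 4 - 12*(-9 + L) = 4 + (108 - 12*L) = 112 - 12*L)
√(172505 - 278*((-144 - 75) + Q(M))) = √(172505 - 278*((-144 - 75) + (112 - 12*(-7)))) = √(172505 - 278*(-219 + (112 + 84))) = √(172505 - 278*(-219 + 196)) = √(172505 - 278*(-23)) = √(172505 + 6394) = √178899 = 7*√3651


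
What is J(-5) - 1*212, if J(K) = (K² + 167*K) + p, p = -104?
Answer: -1126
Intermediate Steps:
J(K) = -104 + K² + 167*K (J(K) = (K² + 167*K) - 104 = -104 + K² + 167*K)
J(-5) - 1*212 = (-104 + (-5)² + 167*(-5)) - 1*212 = (-104 + 25 - 835) - 212 = -914 - 212 = -1126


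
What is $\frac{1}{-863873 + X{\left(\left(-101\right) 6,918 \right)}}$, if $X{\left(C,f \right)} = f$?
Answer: $- \frac{1}{862955} \approx -1.1588 \cdot 10^{-6}$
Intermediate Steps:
$\frac{1}{-863873 + X{\left(\left(-101\right) 6,918 \right)}} = \frac{1}{-863873 + 918} = \frac{1}{-862955} = - \frac{1}{862955}$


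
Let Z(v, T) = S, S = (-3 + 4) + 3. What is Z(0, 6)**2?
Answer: 16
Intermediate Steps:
S = 4 (S = 1 + 3 = 4)
Z(v, T) = 4
Z(0, 6)**2 = 4**2 = 16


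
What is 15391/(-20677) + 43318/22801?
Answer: 544756095/471456277 ≈ 1.1555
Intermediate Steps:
15391/(-20677) + 43318/22801 = 15391*(-1/20677) + 43318*(1/22801) = -15391/20677 + 43318/22801 = 544756095/471456277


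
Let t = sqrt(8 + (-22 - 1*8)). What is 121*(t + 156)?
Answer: 18876 + 121*I*sqrt(22) ≈ 18876.0 + 567.54*I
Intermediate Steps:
t = I*sqrt(22) (t = sqrt(8 + (-22 - 8)) = sqrt(8 - 30) = sqrt(-22) = I*sqrt(22) ≈ 4.6904*I)
121*(t + 156) = 121*(I*sqrt(22) + 156) = 121*(156 + I*sqrt(22)) = 18876 + 121*I*sqrt(22)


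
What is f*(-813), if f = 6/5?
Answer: -4878/5 ≈ -975.60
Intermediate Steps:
f = 6/5 (f = 6*(⅕) = 6/5 ≈ 1.2000)
f*(-813) = (6/5)*(-813) = -4878/5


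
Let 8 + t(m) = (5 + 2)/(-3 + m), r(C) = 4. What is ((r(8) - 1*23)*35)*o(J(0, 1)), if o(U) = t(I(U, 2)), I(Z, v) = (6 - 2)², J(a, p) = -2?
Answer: 64505/13 ≈ 4961.9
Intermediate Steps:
I(Z, v) = 16 (I(Z, v) = 4² = 16)
t(m) = -8 + 7/(-3 + m) (t(m) = -8 + (5 + 2)/(-3 + m) = -8 + 7/(-3 + m))
o(U) = -97/13 (o(U) = (31 - 8*16)/(-3 + 16) = (31 - 128)/13 = (1/13)*(-97) = -97/13)
((r(8) - 1*23)*35)*o(J(0, 1)) = ((4 - 1*23)*35)*(-97/13) = ((4 - 23)*35)*(-97/13) = -19*35*(-97/13) = -665*(-97/13) = 64505/13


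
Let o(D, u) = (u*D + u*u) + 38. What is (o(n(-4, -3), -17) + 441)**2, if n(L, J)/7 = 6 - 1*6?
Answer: 589824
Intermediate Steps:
n(L, J) = 0 (n(L, J) = 7*(6 - 1*6) = 7*(6 - 6) = 7*0 = 0)
o(D, u) = 38 + u**2 + D*u (o(D, u) = (D*u + u**2) + 38 = (u**2 + D*u) + 38 = 38 + u**2 + D*u)
(o(n(-4, -3), -17) + 441)**2 = ((38 + (-17)**2 + 0*(-17)) + 441)**2 = ((38 + 289 + 0) + 441)**2 = (327 + 441)**2 = 768**2 = 589824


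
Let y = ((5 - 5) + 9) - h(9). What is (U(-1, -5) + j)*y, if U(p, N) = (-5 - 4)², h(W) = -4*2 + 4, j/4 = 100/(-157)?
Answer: 160121/157 ≈ 1019.9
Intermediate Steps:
j = -400/157 (j = 4*(100/(-157)) = 4*(100*(-1/157)) = 4*(-100/157) = -400/157 ≈ -2.5478)
h(W) = -4 (h(W) = -8 + 4 = -4)
U(p, N) = 81 (U(p, N) = (-9)² = 81)
y = 13 (y = ((5 - 5) + 9) - 1*(-4) = (0 + 9) + 4 = 9 + 4 = 13)
(U(-1, -5) + j)*y = (81 - 400/157)*13 = (12317/157)*13 = 160121/157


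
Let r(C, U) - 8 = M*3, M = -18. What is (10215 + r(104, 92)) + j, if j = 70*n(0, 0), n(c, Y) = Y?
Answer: 10169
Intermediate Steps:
r(C, U) = -46 (r(C, U) = 8 - 18*3 = 8 - 54 = -46)
j = 0 (j = 70*0 = 0)
(10215 + r(104, 92)) + j = (10215 - 46) + 0 = 10169 + 0 = 10169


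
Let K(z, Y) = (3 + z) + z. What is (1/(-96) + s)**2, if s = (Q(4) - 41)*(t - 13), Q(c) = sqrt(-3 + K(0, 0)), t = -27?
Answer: 24787038721/9216 ≈ 2.6896e+6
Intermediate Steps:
K(z, Y) = 3 + 2*z
Q(c) = 0 (Q(c) = sqrt(-3 + (3 + 2*0)) = sqrt(-3 + (3 + 0)) = sqrt(-3 + 3) = sqrt(0) = 0)
s = 1640 (s = (0 - 41)*(-27 - 13) = -41*(-40) = 1640)
(1/(-96) + s)**2 = (1/(-96) + 1640)**2 = (-1/96 + 1640)**2 = (157439/96)**2 = 24787038721/9216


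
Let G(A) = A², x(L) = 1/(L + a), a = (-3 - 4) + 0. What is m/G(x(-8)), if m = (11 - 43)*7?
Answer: -50400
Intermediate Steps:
a = -7 (a = -7 + 0 = -7)
m = -224 (m = -32*7 = -224)
x(L) = 1/(-7 + L) (x(L) = 1/(L - 7) = 1/(-7 + L))
m/G(x(-8)) = -224*(-7 - 8)² = -224/((1/(-15))²) = -224/((-1/15)²) = -224/1/225 = -224*225 = -50400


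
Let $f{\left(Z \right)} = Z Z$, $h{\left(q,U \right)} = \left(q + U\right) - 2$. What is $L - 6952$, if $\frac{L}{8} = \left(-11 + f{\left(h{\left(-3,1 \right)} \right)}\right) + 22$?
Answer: $-6736$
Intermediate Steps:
$h{\left(q,U \right)} = -2 + U + q$ ($h{\left(q,U \right)} = \left(U + q\right) - 2 = -2 + U + q$)
$f{\left(Z \right)} = Z^{2}$
$L = 216$ ($L = 8 \left(\left(-11 + \left(-2 + 1 - 3\right)^{2}\right) + 22\right) = 8 \left(\left(-11 + \left(-4\right)^{2}\right) + 22\right) = 8 \left(\left(-11 + 16\right) + 22\right) = 8 \left(5 + 22\right) = 8 \cdot 27 = 216$)
$L - 6952 = 216 - 6952 = -6736$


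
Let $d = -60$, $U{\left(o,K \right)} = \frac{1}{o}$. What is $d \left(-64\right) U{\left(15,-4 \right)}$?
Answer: $256$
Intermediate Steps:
$d \left(-64\right) U{\left(15,-4 \right)} = \frac{\left(-60\right) \left(-64\right)}{15} = 3840 \cdot \frac{1}{15} = 256$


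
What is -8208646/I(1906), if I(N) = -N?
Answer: 4104323/953 ≈ 4306.7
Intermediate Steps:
-8208646/I(1906) = -8208646/((-1*1906)) = -8208646/(-1906) = -8208646*(-1/1906) = 4104323/953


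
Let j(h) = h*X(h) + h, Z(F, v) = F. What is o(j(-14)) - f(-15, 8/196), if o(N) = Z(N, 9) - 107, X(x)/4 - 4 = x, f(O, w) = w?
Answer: 21509/49 ≈ 438.96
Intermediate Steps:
X(x) = 16 + 4*x
j(h) = h + h*(16 + 4*h) (j(h) = h*(16 + 4*h) + h = h + h*(16 + 4*h))
o(N) = -107 + N (o(N) = N - 107 = -107 + N)
o(j(-14)) - f(-15, 8/196) = (-107 - 14*(17 + 4*(-14))) - 8/196 = (-107 - 14*(17 - 56)) - 8/196 = (-107 - 14*(-39)) - 1*2/49 = (-107 + 546) - 2/49 = 439 - 2/49 = 21509/49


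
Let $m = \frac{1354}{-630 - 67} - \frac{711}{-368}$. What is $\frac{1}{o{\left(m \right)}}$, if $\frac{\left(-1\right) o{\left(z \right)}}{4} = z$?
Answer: $\frac{64124}{2705} \approx 23.706$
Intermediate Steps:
$m = - \frac{2705}{256496}$ ($m = \frac{1354}{-697} - - \frac{711}{368} = 1354 \left(- \frac{1}{697}\right) + \frac{711}{368} = - \frac{1354}{697} + \frac{711}{368} = - \frac{2705}{256496} \approx -0.010546$)
$o{\left(z \right)} = - 4 z$
$\frac{1}{o{\left(m \right)}} = \frac{1}{\left(-4\right) \left(- \frac{2705}{256496}\right)} = \frac{1}{\frac{2705}{64124}} = \frac{64124}{2705}$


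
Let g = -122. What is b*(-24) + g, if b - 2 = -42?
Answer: 838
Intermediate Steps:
b = -40 (b = 2 - 42 = -40)
b*(-24) + g = -40*(-24) - 122 = 960 - 122 = 838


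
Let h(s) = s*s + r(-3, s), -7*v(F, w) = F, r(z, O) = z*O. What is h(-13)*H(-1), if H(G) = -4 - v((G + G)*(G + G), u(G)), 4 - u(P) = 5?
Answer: -4992/7 ≈ -713.14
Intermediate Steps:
u(P) = -1 (u(P) = 4 - 1*5 = 4 - 5 = -1)
r(z, O) = O*z
v(F, w) = -F/7
h(s) = s² - 3*s (h(s) = s*s + s*(-3) = s² - 3*s)
H(G) = -4 + 4*G²/7 (H(G) = -4 - (-1)*(G + G)*(G + G)/7 = -4 - (-1)*(2*G)*(2*G)/7 = -4 - (-1)*4*G²/7 = -4 - (-4)*G²/7 = -4 + 4*G²/7)
h(-13)*H(-1) = (-13*(-3 - 13))*(-4 + (4/7)*(-1)²) = (-13*(-16))*(-4 + (4/7)*1) = 208*(-4 + 4/7) = 208*(-24/7) = -4992/7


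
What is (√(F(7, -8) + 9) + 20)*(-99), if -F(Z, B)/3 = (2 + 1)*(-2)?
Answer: -1980 - 297*√3 ≈ -2494.4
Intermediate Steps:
F(Z, B) = 18 (F(Z, B) = -3*(2 + 1)*(-2) = -9*(-2) = -3*(-6) = 18)
(√(F(7, -8) + 9) + 20)*(-99) = (√(18 + 9) + 20)*(-99) = (√27 + 20)*(-99) = (3*√3 + 20)*(-99) = (20 + 3*√3)*(-99) = -1980 - 297*√3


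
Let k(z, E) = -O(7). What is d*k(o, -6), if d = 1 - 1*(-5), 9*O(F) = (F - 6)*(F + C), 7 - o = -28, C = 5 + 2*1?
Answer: -28/3 ≈ -9.3333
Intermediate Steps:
C = 7 (C = 5 + 2 = 7)
o = 35 (o = 7 - 1*(-28) = 7 + 28 = 35)
O(F) = (-6 + F)*(7 + F)/9 (O(F) = ((F - 6)*(F + 7))/9 = ((-6 + F)*(7 + F))/9 = (-6 + F)*(7 + F)/9)
d = 6 (d = 1 + 5 = 6)
k(z, E) = -14/9 (k(z, E) = -(-14/3 + (⅑)*7 + (⅑)*7²) = -(-14/3 + 7/9 + (⅑)*49) = -(-14/3 + 7/9 + 49/9) = -1*14/9 = -14/9)
d*k(o, -6) = 6*(-14/9) = -28/3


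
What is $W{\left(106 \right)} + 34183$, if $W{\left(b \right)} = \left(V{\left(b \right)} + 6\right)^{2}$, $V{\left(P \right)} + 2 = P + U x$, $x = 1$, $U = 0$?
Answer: $46283$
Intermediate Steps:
$V{\left(P \right)} = -2 + P$ ($V{\left(P \right)} = -2 + \left(P + 0 \cdot 1\right) = -2 + \left(P + 0\right) = -2 + P$)
$W{\left(b \right)} = \left(4 + b\right)^{2}$ ($W{\left(b \right)} = \left(\left(-2 + b\right) + 6\right)^{2} = \left(4 + b\right)^{2}$)
$W{\left(106 \right)} + 34183 = \left(4 + 106\right)^{2} + 34183 = 110^{2} + 34183 = 12100 + 34183 = 46283$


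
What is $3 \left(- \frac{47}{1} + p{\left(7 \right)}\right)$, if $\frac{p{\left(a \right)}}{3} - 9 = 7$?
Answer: $3$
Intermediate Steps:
$p{\left(a \right)} = 48$ ($p{\left(a \right)} = 27 + 3 \cdot 7 = 27 + 21 = 48$)
$3 \left(- \frac{47}{1} + p{\left(7 \right)}\right) = 3 \left(- \frac{47}{1} + 48\right) = 3 \left(\left(-47\right) 1 + 48\right) = 3 \left(-47 + 48\right) = 3 \cdot 1 = 3$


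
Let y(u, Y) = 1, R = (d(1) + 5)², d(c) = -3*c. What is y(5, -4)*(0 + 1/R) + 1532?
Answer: 6129/4 ≈ 1532.3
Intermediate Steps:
R = 4 (R = (-3*1 + 5)² = (-3 + 5)² = 2² = 4)
y(5, -4)*(0 + 1/R) + 1532 = 1*(0 + 1/4) + 1532 = 1*(0 + ¼) + 1532 = 1*(¼) + 1532 = ¼ + 1532 = 6129/4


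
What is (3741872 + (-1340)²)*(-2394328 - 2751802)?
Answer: -28496550783360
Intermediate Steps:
(3741872 + (-1340)²)*(-2394328 - 2751802) = (3741872 + 1795600)*(-5146130) = 5537472*(-5146130) = -28496550783360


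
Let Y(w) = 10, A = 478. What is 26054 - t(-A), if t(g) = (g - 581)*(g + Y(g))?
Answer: -469558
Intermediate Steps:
t(g) = (-581 + g)*(10 + g) (t(g) = (g - 581)*(g + 10) = (-581 + g)*(10 + g))
26054 - t(-A) = 26054 - (-5810 + (-1*478)² - (-571)*478) = 26054 - (-5810 + (-478)² - 571*(-478)) = 26054 - (-5810 + 228484 + 272938) = 26054 - 1*495612 = 26054 - 495612 = -469558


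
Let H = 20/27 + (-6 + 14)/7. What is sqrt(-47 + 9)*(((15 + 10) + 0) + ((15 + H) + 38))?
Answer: 15098*I*sqrt(38)/189 ≈ 492.44*I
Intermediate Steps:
H = 356/189 (H = 20*(1/27) + 8*(1/7) = 20/27 + 8/7 = 356/189 ≈ 1.8836)
sqrt(-47 + 9)*(((15 + 10) + 0) + ((15 + H) + 38)) = sqrt(-47 + 9)*(((15 + 10) + 0) + ((15 + 356/189) + 38)) = sqrt(-38)*((25 + 0) + (3191/189 + 38)) = (I*sqrt(38))*(25 + 10373/189) = (I*sqrt(38))*(15098/189) = 15098*I*sqrt(38)/189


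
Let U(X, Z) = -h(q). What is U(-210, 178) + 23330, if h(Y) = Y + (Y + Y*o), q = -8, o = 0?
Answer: 23346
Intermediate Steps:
h(Y) = 2*Y (h(Y) = Y + (Y + Y*0) = Y + (Y + 0) = Y + Y = 2*Y)
U(X, Z) = 16 (U(X, Z) = -2*(-8) = -1*(-16) = 16)
U(-210, 178) + 23330 = 16 + 23330 = 23346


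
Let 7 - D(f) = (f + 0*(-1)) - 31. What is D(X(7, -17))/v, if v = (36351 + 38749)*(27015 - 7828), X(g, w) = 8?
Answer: 3/144094370 ≈ 2.0820e-8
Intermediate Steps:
v = 1440943700 (v = 75100*19187 = 1440943700)
D(f) = 38 - f (D(f) = 7 - ((f + 0*(-1)) - 31) = 7 - ((f + 0) - 31) = 7 - (f - 31) = 7 - (-31 + f) = 7 + (31 - f) = 38 - f)
D(X(7, -17))/v = (38 - 1*8)/1440943700 = (38 - 8)*(1/1440943700) = 30*(1/1440943700) = 3/144094370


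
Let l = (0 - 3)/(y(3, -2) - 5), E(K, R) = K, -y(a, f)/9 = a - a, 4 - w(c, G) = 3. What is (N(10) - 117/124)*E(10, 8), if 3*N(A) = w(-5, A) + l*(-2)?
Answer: -1879/186 ≈ -10.102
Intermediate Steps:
w(c, G) = 1 (w(c, G) = 4 - 1*3 = 4 - 3 = 1)
y(a, f) = 0 (y(a, f) = -9*(a - a) = -9*0 = 0)
l = 3/5 (l = (0 - 3)/(0 - 5) = -3/(-5) = -3*(-1/5) = 3/5 ≈ 0.60000)
N(A) = -1/15 (N(A) = (1 + (3/5)*(-2))/3 = (1 - 6/5)/3 = (1/3)*(-1/5) = -1/15)
(N(10) - 117/124)*E(10, 8) = (-1/15 - 117/124)*10 = -1879/1860*10 = -1879/186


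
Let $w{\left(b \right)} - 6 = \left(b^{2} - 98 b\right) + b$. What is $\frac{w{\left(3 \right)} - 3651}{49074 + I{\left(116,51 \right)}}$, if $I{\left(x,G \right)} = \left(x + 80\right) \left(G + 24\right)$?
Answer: $- \frac{1309}{21258} \approx -0.061577$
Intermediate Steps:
$I{\left(x,G \right)} = \left(24 + G\right) \left(80 + x\right)$ ($I{\left(x,G \right)} = \left(80 + x\right) \left(24 + G\right) = \left(24 + G\right) \left(80 + x\right)$)
$w{\left(b \right)} = 6 + b^{2} - 97 b$ ($w{\left(b \right)} = 6 + \left(\left(b^{2} - 98 b\right) + b\right) = 6 + \left(b^{2} - 97 b\right) = 6 + b^{2} - 97 b$)
$\frac{w{\left(3 \right)} - 3651}{49074 + I{\left(116,51 \right)}} = \frac{\left(6 + 3^{2} - 291\right) - 3651}{49074 + \left(1920 + 24 \cdot 116 + 80 \cdot 51 + 51 \cdot 116\right)} = \frac{\left(6 + 9 - 291\right) - 3651}{49074 + \left(1920 + 2784 + 4080 + 5916\right)} = \frac{-276 - 3651}{49074 + 14700} = - \frac{3927}{63774} = \left(-3927\right) \frac{1}{63774} = - \frac{1309}{21258}$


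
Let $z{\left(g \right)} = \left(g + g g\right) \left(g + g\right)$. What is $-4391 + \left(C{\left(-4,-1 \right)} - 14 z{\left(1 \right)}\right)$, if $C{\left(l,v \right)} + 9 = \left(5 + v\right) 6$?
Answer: $-4432$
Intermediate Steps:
$C{\left(l,v \right)} = 21 + 6 v$ ($C{\left(l,v \right)} = -9 + \left(5 + v\right) 6 = -9 + \left(30 + 6 v\right) = 21 + 6 v$)
$z{\left(g \right)} = 2 g \left(g + g^{2}\right)$ ($z{\left(g \right)} = \left(g + g^{2}\right) 2 g = 2 g \left(g + g^{2}\right)$)
$-4391 + \left(C{\left(-4,-1 \right)} - 14 z{\left(1 \right)}\right) = -4391 + \left(\left(21 + 6 \left(-1\right)\right) - 14 \cdot 2 \cdot 1^{2} \left(1 + 1\right)\right) = -4391 + \left(\left(21 - 6\right) - 14 \cdot 2 \cdot 1 \cdot 2\right) = -4391 + \left(15 - 56\right) = -4391 - 41 = -4432$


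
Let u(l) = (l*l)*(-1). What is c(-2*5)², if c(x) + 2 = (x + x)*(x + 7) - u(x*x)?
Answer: 101163364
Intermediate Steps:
u(l) = -l² (u(l) = l²*(-1) = -l²)
c(x) = -2 + x⁴ + 2*x*(7 + x) (c(x) = -2 + ((x + x)*(x + 7) - (-1)*(x*x)²) = -2 + ((2*x)*(7 + x) - (-1)*(x²)²) = -2 + (2*x*(7 + x) - (-1)*x⁴) = -2 + (2*x*(7 + x) + x⁴) = -2 + (x⁴ + 2*x*(7 + x)) = -2 + x⁴ + 2*x*(7 + x))
c(-2*5)² = (-2 + (-2*5)⁴ + 2*(-2*5)² + 14*(-2*5))² = (-2 + (-10)⁴ + 2*(-10)² + 14*(-10))² = (-2 + 10000 + 2*100 - 140)² = (-2 + 10000 + 200 - 140)² = 10058² = 101163364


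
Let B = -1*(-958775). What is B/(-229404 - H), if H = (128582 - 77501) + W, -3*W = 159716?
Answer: -2876325/681739 ≈ -4.2191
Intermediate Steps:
W = -159716/3 (W = -⅓*159716 = -159716/3 ≈ -53239.)
H = -6473/3 (H = (128582 - 77501) - 159716/3 = 51081 - 159716/3 = -6473/3 ≈ -2157.7)
B = 958775
B/(-229404 - H) = 958775/(-229404 - 1*(-6473/3)) = 958775/(-229404 + 6473/3) = 958775/(-681739/3) = 958775*(-3/681739) = -2876325/681739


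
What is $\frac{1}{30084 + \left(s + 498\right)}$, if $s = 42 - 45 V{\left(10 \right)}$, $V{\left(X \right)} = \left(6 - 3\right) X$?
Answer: $\frac{1}{29274} \approx 3.416 \cdot 10^{-5}$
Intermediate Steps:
$V{\left(X \right)} = 3 X$
$s = -1308$ ($s = 42 - 45 \cdot 3 \cdot 10 = 42 - 1350 = -1308$)
$\frac{1}{30084 + \left(s + 498\right)} = \frac{1}{30084 + \left(-1308 + 498\right)} = \frac{1}{30084 - 810} = \frac{1}{29274}$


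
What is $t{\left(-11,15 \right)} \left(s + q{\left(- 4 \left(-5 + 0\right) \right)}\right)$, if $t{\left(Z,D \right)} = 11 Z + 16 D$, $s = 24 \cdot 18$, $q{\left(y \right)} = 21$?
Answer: $53907$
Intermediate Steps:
$s = 432$
$t{\left(-11,15 \right)} \left(s + q{\left(- 4 \left(-5 + 0\right) \right)}\right) = \left(11 \left(-11\right) + 16 \cdot 15\right) \left(432 + 21\right) = \left(-121 + 240\right) 453 = 119 \cdot 453 = 53907$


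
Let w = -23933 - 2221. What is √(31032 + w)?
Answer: 3*√542 ≈ 69.843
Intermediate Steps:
w = -26154
√(31032 + w) = √(31032 - 26154) = √4878 = 3*√542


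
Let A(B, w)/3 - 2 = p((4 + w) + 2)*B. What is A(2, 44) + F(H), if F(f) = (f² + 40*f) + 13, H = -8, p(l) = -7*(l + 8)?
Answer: -2673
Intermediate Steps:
p(l) = -56 - 7*l (p(l) = -7*(8 + l) = -56 - 7*l)
F(f) = 13 + f² + 40*f
A(B, w) = 6 + 3*B*(-98 - 7*w) (A(B, w) = 6 + 3*((-56 - 7*((4 + w) + 2))*B) = 6 + 3*((-56 - 7*(6 + w))*B) = 6 + 3*((-56 + (-42 - 7*w))*B) = 6 + 3*((-98 - 7*w)*B) = 6 + 3*(B*(-98 - 7*w)) = 6 + 3*B*(-98 - 7*w))
A(2, 44) + F(H) = (6 - 21*2*(14 + 44)) + (13 + (-8)² + 40*(-8)) = (6 - 21*2*58) + (13 + 64 - 320) = (6 - 2436) - 243 = -2430 - 243 = -2673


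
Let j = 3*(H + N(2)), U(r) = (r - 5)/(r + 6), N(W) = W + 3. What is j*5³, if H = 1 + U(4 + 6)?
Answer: 37875/16 ≈ 2367.2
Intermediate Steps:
N(W) = 3 + W
U(r) = (-5 + r)/(6 + r)
H = 21/16 (H = 1 + (-5 + (4 + 6))/(6 + (4 + 6)) = 1 + (-5 + 10)/(6 + 10) = 1 + 5/16 = 21/16 ≈ 1.3125)
j = 303/16 (j = 3*(21/16 + (3 + 2)) = 3*(21/16 + 5) = 3*(101/16) = 303/16 ≈ 18.938)
j*5³ = (303/16)*5³ = (303/16)*125 = 37875/16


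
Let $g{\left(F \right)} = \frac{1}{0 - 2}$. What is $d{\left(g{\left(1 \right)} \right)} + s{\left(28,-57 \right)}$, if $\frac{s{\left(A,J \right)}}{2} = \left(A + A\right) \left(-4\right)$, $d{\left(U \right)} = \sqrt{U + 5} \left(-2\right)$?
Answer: $-448 - 3 \sqrt{2} \approx -452.24$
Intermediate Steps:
$g{\left(F \right)} = - \frac{1}{2}$ ($g{\left(F \right)} = \frac{1}{-2} = - \frac{1}{2}$)
$d{\left(U \right)} = - 2 \sqrt{5 + U}$ ($d{\left(U \right)} = \sqrt{5 + U} \left(-2\right) = - 2 \sqrt{5 + U}$)
$s{\left(A,J \right)} = - 16 A$ ($s{\left(A,J \right)} = 2 \left(A + A\right) \left(-4\right) = 2 \cdot 2 A \left(-4\right) = 2 \left(- 8 A\right) = - 16 A$)
$d{\left(g{\left(1 \right)} \right)} + s{\left(28,-57 \right)} = - 2 \sqrt{5 - \frac{1}{2}} - 448 = - 2 \sqrt{\frac{9}{2}} - 448 = - 2 \frac{3 \sqrt{2}}{2} - 448 = - 3 \sqrt{2} - 448 = -448 - 3 \sqrt{2}$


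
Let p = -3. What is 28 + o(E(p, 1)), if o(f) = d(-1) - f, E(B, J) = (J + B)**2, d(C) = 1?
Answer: 25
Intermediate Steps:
E(B, J) = (B + J)**2
o(f) = 1 - f
28 + o(E(p, 1)) = 28 + (1 - (-3 + 1)**2) = 28 + (1 - 1*(-2)**2) = 28 + (1 - 1*4) = 28 + (1 - 4) = 28 - 3 = 25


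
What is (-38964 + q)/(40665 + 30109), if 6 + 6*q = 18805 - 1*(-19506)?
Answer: -195479/424644 ≈ -0.46034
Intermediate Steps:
q = 38305/6 (q = -1 + (18805 - 1*(-19506))/6 = -1 + (18805 + 19506)/6 = -1 + (⅙)*38311 = -1 + 38311/6 = 38305/6 ≈ 6384.2)
(-38964 + q)/(40665 + 30109) = (-38964 + 38305/6)/(40665 + 30109) = -195479/6/70774 = -195479/6*1/70774 = -195479/424644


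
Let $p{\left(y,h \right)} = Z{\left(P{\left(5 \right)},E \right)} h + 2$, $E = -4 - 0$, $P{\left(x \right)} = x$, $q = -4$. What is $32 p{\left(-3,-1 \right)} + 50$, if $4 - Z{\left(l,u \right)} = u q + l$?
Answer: $658$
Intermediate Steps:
$E = -4$ ($E = -4 + 0 = -4$)
$Z{\left(l,u \right)} = 4 - l + 4 u$ ($Z{\left(l,u \right)} = 4 - \left(u \left(-4\right) + l\right) = 4 - \left(- 4 u + l\right) = 4 - \left(l - 4 u\right) = 4 - l + 4 u$)
$p{\left(y,h \right)} = 2 - 17 h$ ($p{\left(y,h \right)} = \left(4 - 5 + 4 \left(-4\right)\right) h + 2 = \left(4 - 5 - 16\right) h + 2 = - 17 h + 2 = 2 - 17 h$)
$32 p{\left(-3,-1 \right)} + 50 = 32 \left(2 - -17\right) + 50 = 32 \left(2 + 17\right) + 50 = 32 \cdot 19 + 50 = 608 + 50 = 658$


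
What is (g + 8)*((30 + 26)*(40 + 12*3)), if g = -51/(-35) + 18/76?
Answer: 206288/5 ≈ 41258.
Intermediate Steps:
g = 2253/1330 (g = -51*(-1/35) + 18*(1/76) = 51/35 + 9/38 = 2253/1330 ≈ 1.6940)
(g + 8)*((30 + 26)*(40 + 12*3)) = (2253/1330 + 8)*((30 + 26)*(40 + 12*3)) = 12893*(56*(40 + 36))/1330 = 12893*(56*76)/1330 = (12893/1330)*4256 = 206288/5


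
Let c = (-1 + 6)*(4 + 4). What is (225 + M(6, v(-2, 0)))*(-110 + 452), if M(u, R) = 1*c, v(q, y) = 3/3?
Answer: 90630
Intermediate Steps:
c = 40 (c = 5*8 = 40)
v(q, y) = 1 (v(q, y) = 3*(⅓) = 1)
M(u, R) = 40 (M(u, R) = 1*40 = 40)
(225 + M(6, v(-2, 0)))*(-110 + 452) = (225 + 40)*(-110 + 452) = 265*342 = 90630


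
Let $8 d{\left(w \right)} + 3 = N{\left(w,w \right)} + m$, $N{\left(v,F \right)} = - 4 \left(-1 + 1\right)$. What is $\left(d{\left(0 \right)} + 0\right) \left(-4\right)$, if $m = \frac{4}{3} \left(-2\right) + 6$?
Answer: $- \frac{1}{6} \approx -0.16667$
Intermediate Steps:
$m = \frac{10}{3}$ ($m = 4 \cdot \frac{1}{3} \left(-2\right) + 6 = \frac{4}{3} \left(-2\right) + 6 = - \frac{8}{3} + 6 = \frac{10}{3} \approx 3.3333$)
$N{\left(v,F \right)} = 0$ ($N{\left(v,F \right)} = \left(-4\right) 0 = 0$)
$d{\left(w \right)} = \frac{1}{24}$ ($d{\left(w \right)} = - \frac{3}{8} + \frac{0 + \frac{10}{3}}{8} = - \frac{3}{8} + \frac{1}{8} \cdot \frac{10}{3} = - \frac{3}{8} + \frac{5}{12} = \frac{1}{24}$)
$\left(d{\left(0 \right)} + 0\right) \left(-4\right) = \left(\frac{1}{24} + 0\right) \left(-4\right) = \frac{1}{24} \left(-4\right) = - \frac{1}{6}$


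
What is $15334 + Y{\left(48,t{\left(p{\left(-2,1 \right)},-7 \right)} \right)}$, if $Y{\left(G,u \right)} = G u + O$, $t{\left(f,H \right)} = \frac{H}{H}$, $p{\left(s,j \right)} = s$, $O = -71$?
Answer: $15311$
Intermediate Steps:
$t{\left(f,H \right)} = 1$
$Y{\left(G,u \right)} = -71 + G u$ ($Y{\left(G,u \right)} = G u - 71 = -71 + G u$)
$15334 + Y{\left(48,t{\left(p{\left(-2,1 \right)},-7 \right)} \right)} = 15334 + \left(-71 + 48 \cdot 1\right) = 15334 + \left(-71 + 48\right) = 15334 - 23 = 15311$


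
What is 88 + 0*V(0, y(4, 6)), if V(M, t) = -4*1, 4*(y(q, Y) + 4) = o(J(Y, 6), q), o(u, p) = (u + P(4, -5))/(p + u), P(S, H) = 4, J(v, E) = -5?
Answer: 88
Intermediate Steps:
o(u, p) = (4 + u)/(p + u) (o(u, p) = (u + 4)/(p + u) = (4 + u)/(p + u))
y(q, Y) = -4 - 1/(4*(-5 + q)) (y(q, Y) = -4 + ((4 - 5)/(q - 5))/4 = -4 + (-1/(-5 + q))/4 = -4 - 1/(4*(-5 + q)))
V(M, t) = -4
88 + 0*V(0, y(4, 6)) = 88 + 0*(-4) = 88 + 0 = 88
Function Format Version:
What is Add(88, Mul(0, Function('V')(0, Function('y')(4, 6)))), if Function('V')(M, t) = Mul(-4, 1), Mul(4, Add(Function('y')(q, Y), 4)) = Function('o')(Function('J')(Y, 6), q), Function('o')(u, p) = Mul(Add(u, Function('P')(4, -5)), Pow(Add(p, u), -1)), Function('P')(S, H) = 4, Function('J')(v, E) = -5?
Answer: 88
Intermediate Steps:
Function('o')(u, p) = Mul(Pow(Add(p, u), -1), Add(4, u)) (Function('o')(u, p) = Mul(Add(u, 4), Pow(Add(p, u), -1)) = Mul(Add(4, u), Pow(Add(p, u), -1)) = Mul(Pow(Add(p, u), -1), Add(4, u)))
Function('y')(q, Y) = Add(-4, Mul(Rational(-1, 4), Pow(Add(-5, q), -1))) (Function('y')(q, Y) = Add(-4, Mul(Rational(1, 4), Mul(Pow(Add(q, -5), -1), Add(4, -5)))) = Add(-4, Mul(Rational(1, 4), Mul(Pow(Add(-5, q), -1), -1))) = Add(-4, Mul(Rational(1, 4), Mul(-1, Pow(Add(-5, q), -1)))) = Add(-4, Mul(Rational(-1, 4), Pow(Add(-5, q), -1))))
Function('V')(M, t) = -4
Add(88, Mul(0, Function('V')(0, Function('y')(4, 6)))) = Add(88, Mul(0, -4)) = Add(88, 0) = 88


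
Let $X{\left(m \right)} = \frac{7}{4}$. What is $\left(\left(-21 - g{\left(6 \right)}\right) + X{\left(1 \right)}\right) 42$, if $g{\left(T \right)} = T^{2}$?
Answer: $- \frac{4641}{2} \approx -2320.5$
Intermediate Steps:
$X{\left(m \right)} = \frac{7}{4}$ ($X{\left(m \right)} = 7 \cdot \frac{1}{4} = \frac{7}{4}$)
$\left(\left(-21 - g{\left(6 \right)}\right) + X{\left(1 \right)}\right) 42 = \left(\left(-21 - 6^{2}\right) + \frac{7}{4}\right) 42 = \left(\left(-21 - 36\right) + \frac{7}{4}\right) 42 = \left(-57 + \frac{7}{4}\right) 42 = \left(- \frac{221}{4}\right) 42 = - \frac{4641}{2}$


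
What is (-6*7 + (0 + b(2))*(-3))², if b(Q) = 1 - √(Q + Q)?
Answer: 1521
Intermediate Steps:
b(Q) = 1 - √2*√Q (b(Q) = 1 - √(2*Q) = 1 - √2*√Q)
(-6*7 + (0 + b(2))*(-3))² = (-6*7 + (0 + (1 - √2*√2))*(-3))² = (-42 + (0 + (1 - 2))*(-3))² = (-42 + (0 - 1)*(-3))² = (-42 - 1*(-3))² = (-42 + 3)² = (-39)² = 1521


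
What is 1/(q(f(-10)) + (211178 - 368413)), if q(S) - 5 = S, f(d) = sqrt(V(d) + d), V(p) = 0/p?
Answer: -15723/2472127291 - I*sqrt(10)/24721272910 ≈ -6.3601e-6 - 1.2792e-10*I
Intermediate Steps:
V(p) = 0
f(d) = sqrt(d) (f(d) = sqrt(0 + d) = sqrt(d))
q(S) = 5 + S
1/(q(f(-10)) + (211178 - 368413)) = 1/((5 + sqrt(-10)) + (211178 - 368413)) = 1/((5 + I*sqrt(10)) - 157235) = 1/(-157230 + I*sqrt(10))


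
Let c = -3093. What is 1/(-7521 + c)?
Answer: -1/10614 ≈ -9.4215e-5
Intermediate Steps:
1/(-7521 + c) = 1/(-7521 - 3093) = 1/(-10614) = -1/10614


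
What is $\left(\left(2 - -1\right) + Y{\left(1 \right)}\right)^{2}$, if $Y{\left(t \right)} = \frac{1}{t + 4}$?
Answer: $\frac{256}{25} \approx 10.24$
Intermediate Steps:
$Y{\left(t \right)} = \frac{1}{4 + t}$
$\left(\left(2 - -1\right) + Y{\left(1 \right)}\right)^{2} = \left(\left(2 - -1\right) + \frac{1}{4 + 1}\right)^{2} = \left(\left(2 + 1\right) + \frac{1}{5}\right)^{2} = \left(3 + \frac{1}{5}\right)^{2} = \left(\frac{16}{5}\right)^{2} = \frac{256}{25}$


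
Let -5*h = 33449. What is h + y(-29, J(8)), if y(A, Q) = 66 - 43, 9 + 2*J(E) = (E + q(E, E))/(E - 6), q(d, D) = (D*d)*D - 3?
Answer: -33334/5 ≈ -6666.8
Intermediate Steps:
h = -33449/5 (h = -⅕*33449 = -33449/5 ≈ -6689.8)
q(d, D) = -3 + d*D² (q(d, D) = d*D² - 3 = -3 + d*D²)
J(E) = -9/2 + (-3 + E + E³)/(2*(-6 + E)) (J(E) = -9/2 + ((E + (-3 + E*E²))/(E - 6))/2 = -9/2 + ((E + (-3 + E³))/(-6 + E))/2 = -9/2 + ((-3 + E + E³)/(-6 + E))/2 = -9/2 + (-3 + E + E³)/(2*(-6 + E)))
y(A, Q) = 23
h + y(-29, J(8)) = -33449/5 + 23 = -33334/5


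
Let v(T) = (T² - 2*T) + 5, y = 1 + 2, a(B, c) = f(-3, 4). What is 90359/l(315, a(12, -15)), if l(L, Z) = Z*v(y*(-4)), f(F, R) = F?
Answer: -90359/519 ≈ -174.10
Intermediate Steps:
a(B, c) = -3
y = 3
v(T) = 5 + T² - 2*T
l(L, Z) = 173*Z (l(L, Z) = Z*(5 + (3*(-4))² - 6*(-4)) = Z*(5 + (-12)² - 2*(-12)) = Z*(5 + 144 + 24) = Z*173 = 173*Z)
90359/l(315, a(12, -15)) = 90359/((173*(-3))) = 90359/(-519) = 90359*(-1/519) = -90359/519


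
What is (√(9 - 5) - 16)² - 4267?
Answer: -4071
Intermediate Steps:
(√(9 - 5) - 16)² - 4267 = (√4 - 16)² - 4267 = (2 - 16)² - 4267 = (-14)² - 4267 = 196 - 4267 = -4071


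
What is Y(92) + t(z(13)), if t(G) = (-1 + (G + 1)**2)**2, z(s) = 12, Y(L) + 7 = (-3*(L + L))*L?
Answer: -22567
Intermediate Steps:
Y(L) = -7 - 6*L**2 (Y(L) = -7 + (-3*(L + L))*L = -7 + (-6*L)*L = -7 - 6*L**2)
t(G) = (-1 + (1 + G)**2)**2
Y(92) + t(z(13)) = (-7 - 6*92**2) + (-1 + (1 + 12)**2)**2 = (-7 - 6*8464) + (-1 + 13**2)**2 = (-7 - 50784) + (-1 + 169)**2 = -50791 + 168**2 = -50791 + 28224 = -22567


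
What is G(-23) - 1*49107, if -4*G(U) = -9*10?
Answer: -98169/2 ≈ -49085.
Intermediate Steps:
G(U) = 45/2 (G(U) = -(-9)*10/4 = -1/4*(-90) = 45/2)
G(-23) - 1*49107 = 45/2 - 1*49107 = 45/2 - 49107 = -98169/2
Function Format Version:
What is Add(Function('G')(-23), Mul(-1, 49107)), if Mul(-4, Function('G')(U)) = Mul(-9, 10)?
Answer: Rational(-98169, 2) ≈ -49085.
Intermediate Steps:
Function('G')(U) = Rational(45, 2) (Function('G')(U) = Mul(Rational(-1, 4), Mul(-9, 10)) = Mul(Rational(-1, 4), -90) = Rational(45, 2))
Add(Function('G')(-23), Mul(-1, 49107)) = Add(Rational(45, 2), Mul(-1, 49107)) = Add(Rational(45, 2), -49107) = Rational(-98169, 2)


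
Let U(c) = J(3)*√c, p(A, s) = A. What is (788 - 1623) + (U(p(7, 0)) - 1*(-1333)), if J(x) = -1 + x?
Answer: 498 + 2*√7 ≈ 503.29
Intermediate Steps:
U(c) = 2*√c (U(c) = (-1 + 3)*√c = 2*√c)
(788 - 1623) + (U(p(7, 0)) - 1*(-1333)) = (788 - 1623) + (2*√7 - 1*(-1333)) = -835 + (2*√7 + 1333) = -835 + (1333 + 2*√7) = 498 + 2*√7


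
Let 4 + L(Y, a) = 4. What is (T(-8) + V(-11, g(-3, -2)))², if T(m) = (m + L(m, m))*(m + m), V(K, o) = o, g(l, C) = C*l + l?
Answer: 17161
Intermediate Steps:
L(Y, a) = 0 (L(Y, a) = -4 + 4 = 0)
g(l, C) = l + C*l
T(m) = 2*m² (T(m) = (m + 0)*(m + m) = m*(2*m) = 2*m²)
(T(-8) + V(-11, g(-3, -2)))² = (2*(-8)² - 3*(1 - 2))² = (2*64 - 3*(-1))² = (128 + 3)² = 131² = 17161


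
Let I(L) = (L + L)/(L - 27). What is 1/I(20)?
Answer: -7/40 ≈ -0.17500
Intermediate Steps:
I(L) = 2*L/(-27 + L) (I(L) = (2*L)/(-27 + L) = 2*L/(-27 + L))
1/I(20) = 1/(2*20/(-27 + 20)) = 1/(2*20/(-7)) = 1/(2*20*(-⅐)) = 1/(-40/7) = -7/40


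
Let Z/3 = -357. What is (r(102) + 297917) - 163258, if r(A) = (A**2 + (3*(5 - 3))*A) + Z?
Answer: 144604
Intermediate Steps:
Z = -1071 (Z = 3*(-357) = -1071)
r(A) = -1071 + A**2 + 6*A (r(A) = (A**2 + (3*(5 - 3))*A) - 1071 = (A**2 + (3*2)*A) - 1071 = (A**2 + 6*A) - 1071 = -1071 + A**2 + 6*A)
(r(102) + 297917) - 163258 = ((-1071 + 102**2 + 6*102) + 297917) - 163258 = ((-1071 + 10404 + 612) + 297917) - 163258 = (9945 + 297917) - 163258 = 307862 - 163258 = 144604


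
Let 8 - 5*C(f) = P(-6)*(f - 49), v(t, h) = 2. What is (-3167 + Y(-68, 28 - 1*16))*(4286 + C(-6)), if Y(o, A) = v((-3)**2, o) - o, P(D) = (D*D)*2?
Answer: -78657606/5 ≈ -1.5732e+7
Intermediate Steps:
P(D) = 2*D**2 (P(D) = D**2*2 = 2*D**2)
C(f) = 3536/5 - 72*f/5 (C(f) = 8/5 - 2*(-6)**2*(f - 49)/5 = 8/5 - 2*36*(-49 + f)/5 = 8/5 - 72*(-49 + f)/5 = 8/5 - (-3528 + 72*f)/5 = 8/5 + (3528/5 - 72*f/5) = 3536/5 - 72*f/5)
Y(o, A) = 2 - o
(-3167 + Y(-68, 28 - 1*16))*(4286 + C(-6)) = (-3167 + (2 - 1*(-68)))*(4286 + (3536/5 - 72/5*(-6))) = (-3167 + (2 + 68))*(4286 + (3536/5 + 432/5)) = (-3167 + 70)*(4286 + 3968/5) = -3097*25398/5 = -78657606/5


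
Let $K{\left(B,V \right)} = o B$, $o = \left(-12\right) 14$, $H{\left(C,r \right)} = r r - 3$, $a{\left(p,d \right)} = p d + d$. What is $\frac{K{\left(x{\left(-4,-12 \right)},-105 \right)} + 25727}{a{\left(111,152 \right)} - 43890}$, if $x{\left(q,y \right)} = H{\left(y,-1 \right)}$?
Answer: $- \frac{26063}{26866} \approx -0.97011$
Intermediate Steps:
$a{\left(p,d \right)} = d + d p$ ($a{\left(p,d \right)} = d p + d = d + d p$)
$H{\left(C,r \right)} = -3 + r^{2}$ ($H{\left(C,r \right)} = r^{2} - 3 = -3 + r^{2}$)
$o = -168$
$x{\left(q,y \right)} = -2$ ($x{\left(q,y \right)} = -3 + \left(-1\right)^{2} = -3 + 1 = -2$)
$K{\left(B,V \right)} = - 168 B$
$\frac{K{\left(x{\left(-4,-12 \right)},-105 \right)} + 25727}{a{\left(111,152 \right)} - 43890} = \frac{\left(-168\right) \left(-2\right) + 25727}{152 \left(1 + 111\right) - 43890} = \frac{336 + 25727}{152 \cdot 112 - 43890} = \frac{26063}{17024 - 43890} = \frac{26063}{-26866} = 26063 \left(- \frac{1}{26866}\right) = - \frac{26063}{26866}$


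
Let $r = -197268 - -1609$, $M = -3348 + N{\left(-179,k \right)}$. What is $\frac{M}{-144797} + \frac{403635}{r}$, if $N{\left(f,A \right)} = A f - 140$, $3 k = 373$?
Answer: $- \frac{160224471056}{84992508669} \approx -1.8852$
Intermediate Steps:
$k = \frac{373}{3}$ ($k = \frac{1}{3} \cdot 373 = \frac{373}{3} \approx 124.33$)
$N{\left(f,A \right)} = -140 + A f$
$M = - \frac{77231}{3}$ ($M = -3348 + \left(-140 + \frac{373}{3} \left(-179\right)\right) = -3348 - \frac{67187}{3} = - \frac{77231}{3} \approx -25744.0$)
$r = -195659$ ($r = -197268 + 1609 = -195659$)
$\frac{M}{-144797} + \frac{403635}{r} = - \frac{77231}{3 \left(-144797\right)} + \frac{403635}{-195659} = \left(- \frac{77231}{3}\right) \left(- \frac{1}{144797}\right) + 403635 \left(- \frac{1}{195659}\right) = \frac{77231}{434391} - \frac{403635}{195659} = - \frac{160224471056}{84992508669}$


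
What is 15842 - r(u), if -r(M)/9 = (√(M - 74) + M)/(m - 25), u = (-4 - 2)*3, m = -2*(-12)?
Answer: 16004 - 18*I*√23 ≈ 16004.0 - 86.325*I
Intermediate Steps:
m = 24
u = -18 (u = -6*3 = -18)
r(M) = 9*M + 9*√(-74 + M) (r(M) = -9*(√(M - 74) + M)/(24 - 25) = -9*(√(-74 + M) + M)/(-1) = -9*(M + √(-74 + M))*(-1) = -9*(-M - √(-74 + M)) = 9*M + 9*√(-74 + M))
15842 - r(u) = 15842 - (9*(-18) + 9*√(-74 - 18)) = 15842 - (-162 + 9*√(-92)) = 15842 - (-162 + 9*(2*I*√23)) = 15842 - (-162 + 18*I*√23) = 15842 + (162 - 18*I*√23) = 16004 - 18*I*√23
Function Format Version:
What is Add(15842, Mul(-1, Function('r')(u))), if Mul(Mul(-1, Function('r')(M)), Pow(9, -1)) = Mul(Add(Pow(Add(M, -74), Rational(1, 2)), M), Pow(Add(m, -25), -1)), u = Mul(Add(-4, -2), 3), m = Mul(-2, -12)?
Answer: Add(16004, Mul(-18, I, Pow(23, Rational(1, 2)))) ≈ Add(16004., Mul(-86.325, I))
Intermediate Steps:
m = 24
u = -18 (u = Mul(-6, 3) = -18)
Function('r')(M) = Add(Mul(9, M), Mul(9, Pow(Add(-74, M), Rational(1, 2)))) (Function('r')(M) = Mul(-9, Mul(Add(Pow(Add(M, -74), Rational(1, 2)), M), Pow(Add(24, -25), -1))) = Mul(-9, Mul(Add(Pow(Add(-74, M), Rational(1, 2)), M), Pow(-1, -1))) = Mul(-9, Mul(Add(M, Pow(Add(-74, M), Rational(1, 2))), -1)) = Mul(-9, Add(Mul(-1, M), Mul(-1, Pow(Add(-74, M), Rational(1, 2))))) = Add(Mul(9, M), Mul(9, Pow(Add(-74, M), Rational(1, 2)))))
Add(15842, Mul(-1, Function('r')(u))) = Add(15842, Mul(-1, Add(Mul(9, -18), Mul(9, Pow(Add(-74, -18), Rational(1, 2)))))) = Add(15842, Mul(-1, Add(-162, Mul(9, Pow(-92, Rational(1, 2)))))) = Add(15842, Mul(-1, Add(-162, Mul(9, Mul(2, I, Pow(23, Rational(1, 2))))))) = Add(15842, Mul(-1, Add(-162, Mul(18, I, Pow(23, Rational(1, 2)))))) = Add(15842, Add(162, Mul(-18, I, Pow(23, Rational(1, 2))))) = Add(16004, Mul(-18, I, Pow(23, Rational(1, 2))))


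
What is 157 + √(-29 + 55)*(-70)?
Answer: 157 - 70*√26 ≈ -199.93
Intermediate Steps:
157 + √(-29 + 55)*(-70) = 157 + √26*(-70) = 157 - 70*√26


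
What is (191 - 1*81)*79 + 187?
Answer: 8877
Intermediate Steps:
(191 - 1*81)*79 + 187 = (191 - 81)*79 + 187 = 110*79 + 187 = 8690 + 187 = 8877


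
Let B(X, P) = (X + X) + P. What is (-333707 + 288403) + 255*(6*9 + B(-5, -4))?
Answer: -35104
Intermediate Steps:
B(X, P) = P + 2*X (B(X, P) = 2*X + P = P + 2*X)
(-333707 + 288403) + 255*(6*9 + B(-5, -4)) = (-333707 + 288403) + 255*(6*9 + (-4 + 2*(-5))) = -45304 + 255*(54 + (-4 - 10)) = -45304 + 255*(54 - 14) = -45304 + 255*40 = -45304 + 10200 = -35104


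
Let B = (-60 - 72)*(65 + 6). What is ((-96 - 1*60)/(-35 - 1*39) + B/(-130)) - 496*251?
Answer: -299234428/2405 ≈ -1.2442e+5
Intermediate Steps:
B = -9372 (B = -132*71 = -9372)
((-96 - 1*60)/(-35 - 1*39) + B/(-130)) - 496*251 = ((-96 - 1*60)/(-35 - 1*39) - 9372/(-130)) - 496*251 = ((-96 - 60)/(-35 - 39) - 9372*(-1/130)) - 124496 = (-156/(-74) + 4686/65) - 124496 = (-156*(-1/74) + 4686/65) - 124496 = (78/37 + 4686/65) - 124496 = 178452/2405 - 124496 = -299234428/2405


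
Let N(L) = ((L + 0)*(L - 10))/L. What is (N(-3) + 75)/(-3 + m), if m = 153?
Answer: 31/75 ≈ 0.41333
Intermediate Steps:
N(L) = -10 + L (N(L) = (L*(-10 + L))/L = -10 + L)
(N(-3) + 75)/(-3 + m) = ((-10 - 3) + 75)/(-3 + 153) = (-13 + 75)/150 = 62*(1/150) = 31/75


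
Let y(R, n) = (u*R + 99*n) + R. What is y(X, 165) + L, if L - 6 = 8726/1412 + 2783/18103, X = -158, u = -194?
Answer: 598665875717/12780718 ≈ 46841.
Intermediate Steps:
y(R, n) = -193*R + 99*n (y(R, n) = (-194*R + 99*n) + R = -193*R + 99*n)
L = 157632495/12780718 (L = 6 + (8726/1412 + 2783/18103) = 6 + (8726*(1/1412) + 2783*(1/18103)) = 6 + (4363/706 + 2783/18103) = 6 + 80948187/12780718 = 157632495/12780718 ≈ 12.334)
y(X, 165) + L = (-193*(-158) + 99*165) + 157632495/12780718 = (30494 + 16335) + 157632495/12780718 = 46829 + 157632495/12780718 = 598665875717/12780718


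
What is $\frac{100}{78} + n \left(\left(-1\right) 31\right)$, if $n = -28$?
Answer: $\frac{33902}{39} \approx 869.28$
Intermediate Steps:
$\frac{100}{78} + n \left(\left(-1\right) 31\right) = \frac{100}{78} - 28 \left(\left(-1\right) 31\right) = 100 \cdot \frac{1}{78} - -868 = \frac{50}{39} + 868 = \frac{33902}{39}$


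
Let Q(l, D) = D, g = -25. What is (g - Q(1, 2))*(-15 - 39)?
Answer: 1458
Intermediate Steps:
(g - Q(1, 2))*(-15 - 39) = (-25 - 1*2)*(-15 - 39) = (-25 - 2)*(-54) = -27*(-54) = 1458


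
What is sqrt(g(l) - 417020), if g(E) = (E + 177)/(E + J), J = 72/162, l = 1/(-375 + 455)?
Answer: I*sqrt(920341451)/47 ≈ 645.47*I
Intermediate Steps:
l = 1/80 ≈ 0.012500
J = 4/9 (J = 72*(1/162) = 4/9 ≈ 0.44444)
g(E) = (177 + E)/(4/9 + E) (g(E) = (E + 177)/(E + 4/9) = (177 + E)/(4/9 + E))
sqrt(g(l) - 417020) = sqrt(9*(177 + 1/80)/(4 + 9*(1/80)) - 417020) = sqrt(9*(14161/80)/(4 + 9/80) - 417020) = sqrt(9*(14161/80)/(329/80) - 417020) = sqrt(9*(80/329)*(14161/80) - 417020) = sqrt(18207/47 - 417020) = sqrt(-19581733/47) = I*sqrt(920341451)/47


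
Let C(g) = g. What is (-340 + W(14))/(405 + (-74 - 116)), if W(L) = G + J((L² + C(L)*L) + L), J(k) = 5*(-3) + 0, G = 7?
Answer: -348/215 ≈ -1.6186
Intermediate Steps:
J(k) = -15 (J(k) = -15 + 0 = -15)
W(L) = -8 (W(L) = 7 - 15 = -8)
(-340 + W(14))/(405 + (-74 - 116)) = (-340 - 8)/(405 + (-74 - 116)) = -348/(405 - 190) = -348/215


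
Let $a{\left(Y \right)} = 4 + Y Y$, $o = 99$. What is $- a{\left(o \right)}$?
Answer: $-9805$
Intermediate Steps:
$a{\left(Y \right)} = 4 + Y^{2}$
$- a{\left(o \right)} = - (4 + 99^{2}) = - (4 + 9801) = \left(-1\right) 9805 = -9805$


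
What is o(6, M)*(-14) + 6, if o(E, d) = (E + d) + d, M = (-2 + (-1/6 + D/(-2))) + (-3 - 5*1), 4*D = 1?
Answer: 1261/6 ≈ 210.17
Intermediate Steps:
D = ¼ (D = (¼)*1 = ¼ ≈ 0.25000)
M = -247/24 (M = (-2 + (-1/6 + (¼)/(-2))) + (-3 - 5*1) = (-2 + (-1*⅙ + (¼)*(-½))) + (-3 - 5) = (-2 + (-⅙ - ⅛)) - 8 = (-2 - 7/24) - 8 = -55/24 - 8 = -247/24 ≈ -10.292)
o(E, d) = E + 2*d
o(6, M)*(-14) + 6 = (6 + 2*(-247/24))*(-14) + 6 = (6 - 247/12)*(-14) + 6 = -175/12*(-14) + 6 = 1225/6 + 6 = 1261/6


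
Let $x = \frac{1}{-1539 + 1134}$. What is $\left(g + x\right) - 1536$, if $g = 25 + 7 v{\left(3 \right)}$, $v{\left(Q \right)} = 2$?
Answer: $- \frac{606286}{405} \approx -1497.0$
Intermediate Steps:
$x = - \frac{1}{405}$ ($x = \frac{1}{-405} = - \frac{1}{405} \approx -0.0024691$)
$g = 39$ ($g = 25 + 7 \cdot 2 = 25 + 14 = 39$)
$\left(g + x\right) - 1536 = \left(39 - \frac{1}{405}\right) - 1536 = \frac{15794}{405} - 1536 = - \frac{606286}{405}$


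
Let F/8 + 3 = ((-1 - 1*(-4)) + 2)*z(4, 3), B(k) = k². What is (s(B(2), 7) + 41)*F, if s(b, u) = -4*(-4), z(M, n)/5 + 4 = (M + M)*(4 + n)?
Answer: 591432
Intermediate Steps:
z(M, n) = -20 + 10*M*(4 + n) (z(M, n) = -20 + 5*((M + M)*(4 + n)) = -20 + 5*((2*M)*(4 + n)) = -20 + 5*(2*M*(4 + n)) = -20 + 10*M*(4 + n))
s(b, u) = 16
F = 10376 (F = -24 + 8*(((-1 - 1*(-4)) + 2)*(-20 + 40*4 + 10*4*3)) = -24 + 8*(((-1 + 4) + 2)*(-20 + 160 + 120)) = -24 + 8*((3 + 2)*260) = -24 + 8*(5*260) = -24 + 8*1300 = -24 + 10400 = 10376)
(s(B(2), 7) + 41)*F = (16 + 41)*10376 = 57*10376 = 591432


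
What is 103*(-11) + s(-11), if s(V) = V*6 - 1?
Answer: -1200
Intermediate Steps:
s(V) = -1 + 6*V (s(V) = 6*V - 1 = -1 + 6*V)
103*(-11) + s(-11) = 103*(-11) + (-1 + 6*(-11)) = -1133 + (-1 - 66) = -1133 - 67 = -1200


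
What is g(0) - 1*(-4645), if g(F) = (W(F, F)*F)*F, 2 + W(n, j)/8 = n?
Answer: 4645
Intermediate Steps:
W(n, j) = -16 + 8*n
g(F) = F²*(-16 + 8*F) (g(F) = ((-16 + 8*F)*F)*F = (F*(-16 + 8*F))*F = F²*(-16 + 8*F))
g(0) - 1*(-4645) = 8*0²*(-2 + 0) - 1*(-4645) = 8*0*(-2) + 4645 = 0 + 4645 = 4645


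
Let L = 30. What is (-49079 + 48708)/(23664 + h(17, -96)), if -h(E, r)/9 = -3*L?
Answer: -371/24474 ≈ -0.015159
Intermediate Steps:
h(E, r) = 810 (h(E, r) = -(-27)*30 = -9*(-90) = 810)
(-49079 + 48708)/(23664 + h(17, -96)) = (-49079 + 48708)/(23664 + 810) = -371/24474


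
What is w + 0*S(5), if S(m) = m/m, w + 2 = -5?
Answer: -7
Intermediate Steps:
w = -7 (w = -2 - 5 = -7)
S(m) = 1
w + 0*S(5) = -7 + 0*1 = -7 + 0 = -7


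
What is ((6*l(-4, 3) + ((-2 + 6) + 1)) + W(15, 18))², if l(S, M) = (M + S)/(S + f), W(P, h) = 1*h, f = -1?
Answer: 14641/25 ≈ 585.64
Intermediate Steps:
W(P, h) = h
l(S, M) = (M + S)/(-1 + S) (l(S, M) = (M + S)/(S - 1) = (M + S)/(-1 + S))
((6*l(-4, 3) + ((-2 + 6) + 1)) + W(15, 18))² = ((6*((3 - 4)/(-1 - 4)) + ((-2 + 6) + 1)) + 18)² = ((6*(-1/(-5)) + (4 + 1)) + 18)² = ((6*(-⅕*(-1)) + 5) + 18)² = ((6*(⅕) + 5) + 18)² = ((6/5 + 5) + 18)² = (31/5 + 18)² = (121/5)² = 14641/25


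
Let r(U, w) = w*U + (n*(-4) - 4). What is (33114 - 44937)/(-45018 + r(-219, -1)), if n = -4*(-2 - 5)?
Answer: 11823/44915 ≈ 0.26323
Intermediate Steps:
n = 28 (n = -4*(-7) = 28)
r(U, w) = -116 + U*w (r(U, w) = w*U + (28*(-4) - 4) = U*w + (-112 - 4) = U*w - 116 = -116 + U*w)
(33114 - 44937)/(-45018 + r(-219, -1)) = (33114 - 44937)/(-45018 + (-116 - 219*(-1))) = -11823/(-45018 + (-116 + 219)) = -11823/(-45018 + 103) = -11823/(-44915) = -11823*(-1/44915) = 11823/44915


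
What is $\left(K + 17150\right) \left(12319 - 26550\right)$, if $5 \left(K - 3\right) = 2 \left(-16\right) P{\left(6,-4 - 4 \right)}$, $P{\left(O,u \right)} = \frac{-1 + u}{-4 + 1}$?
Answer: $- \frac{1219155539}{5} \approx -2.4383 \cdot 10^{8}$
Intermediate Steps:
$P{\left(O,u \right)} = \frac{1}{3} - \frac{u}{3}$ ($P{\left(O,u \right)} = \frac{-1 + u}{-3} = \left(-1 + u\right) \left(- \frac{1}{3}\right) = \frac{1}{3} - \frac{u}{3}$)
$K = - \frac{81}{5}$ ($K = 3 + \frac{2 \left(-16\right) \left(\frac{1}{3} - \frac{-4 - 4}{3}\right)}{5} = 3 + \frac{\left(-32\right) \left(\frac{1}{3} - - \frac{8}{3}\right)}{5} = 3 + \frac{\left(-32\right) \left(\frac{1}{3} + \frac{8}{3}\right)}{5} = 3 + \frac{\left(-32\right) 3}{5} = 3 + \frac{1}{5} \left(-96\right) = 3 - \frac{96}{5} = - \frac{81}{5} \approx -16.2$)
$\left(K + 17150\right) \left(12319 - 26550\right) = \left(- \frac{81}{5} + 17150\right) \left(12319 - 26550\right) = \frac{85669}{5} \left(-14231\right) = - \frac{1219155539}{5}$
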